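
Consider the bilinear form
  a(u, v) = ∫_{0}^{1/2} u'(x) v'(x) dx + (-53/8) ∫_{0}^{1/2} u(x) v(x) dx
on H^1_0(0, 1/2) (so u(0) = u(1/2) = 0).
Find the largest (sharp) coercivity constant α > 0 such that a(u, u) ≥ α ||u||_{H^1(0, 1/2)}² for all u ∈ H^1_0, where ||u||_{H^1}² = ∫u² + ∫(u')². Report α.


α = (-53 + 32*π^2)/(8*(1 + 4*π^2))

Coercivity of a(·,·) on H^1_0(0, 1/2) means a(u, u) ≥ α ||u||_{H^1}² for every u ∈ H^1_0.
The interval has length L = 1/2, and Poincaré/coercivity depend only on L. Here a(u, u) = ∫(u')² + (-53/8)·∫u².
Here c = -53/8 < 0 with |c| < (π/L)² = 4*π^2, so coercivity still holds. The condition a(u,u) ≥ α||u||_{H^1}² reads (1−α)∫(u')² ≥ (α−c)∫u². Any admissible α is ≤ 1 (rapidly oscillating u have ∫u²/∫(u')² → 0), and α = 1 would force 0 ≥ (1−c)∫u², impossible since c < 1; so 1−α > 0. By the sharp Poincaré inequality on H^1_0 of an interval of length L, ∫(u')² ≥ (π/L)²∫u² with equality for the first sine mode sin(π(x−x₀)/L) (x₀ the left endpoint), so the inequality holds for all u iff (1−α)(π/L)² ≥ α − c, i.e. α ≤ ((π/L)² + c)/((π/L)² + 1) = (1 + c(L/π)²)/(1 + (L/π)²). (Direct route, valid since c ≤ 0: Poincaré gives c∫u² ≥ c(L/π)²∫(u')², so a(u,u) ≥ (1 + c(L/π)²)∫(u')², while ||u||_{H^1}² ≤ (1 + (L/π)²)∫(u')²; dividing yields the same α.) With (π/L)² = 4*π^2 and c = -53/8, the largest admissible constant is α = ((π/L)² + c)/((π/L)² + 1).
Simplifying, α = (-53 + 32*π^2)/(8*(1 + 4*π^2)).


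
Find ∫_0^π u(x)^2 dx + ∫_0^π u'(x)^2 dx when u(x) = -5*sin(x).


||u||_{H^1(0,π)}^2 = 25*π

u'(x) = -5*cos(x).
Expand u² and (u')² and integrate term by term on (0, π), using: for integers n ≥ 1, ∫_0^π sin²(nx) dx = ∫_0^π cos²(nx) dx = π/2; for n ≠ n', ∫_0^π sin(nx)sin(n'x) dx = ∫_0^π cos(nx)cos(n'x) dx = 0; and by product-to-sum, ∫_0^π sin(nx)cos(n'x) dx = ½∫_0^π [sin((n+n')x) + sin((n−n')x)] dx, which is 0 when n+n' is even and 2n/(n²−n'²) when n+n' is odd (it need not vanish on (0, π)).
  u² squared terms: (-5)²·∫sin(x)² dx = 25·π/2 = 25*π/2.
  So ∫_0^π u² dx = 25*π/2.
  (u')² squared terms: (-5)²·∫cos(x)² dx = 25·π/2 = 25*π/2.
  So ∫_0^π (u')² dx = 25*π/2.
||u||_{H^1}^2 = (25*π/2) + (25*π/2) = 25*π.


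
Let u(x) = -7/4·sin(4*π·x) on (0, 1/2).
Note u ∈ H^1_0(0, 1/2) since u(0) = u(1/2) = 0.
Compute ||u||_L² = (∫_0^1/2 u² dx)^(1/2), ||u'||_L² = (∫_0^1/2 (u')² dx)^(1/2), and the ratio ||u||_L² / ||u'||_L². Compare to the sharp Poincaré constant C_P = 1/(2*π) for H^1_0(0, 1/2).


||u||_L² / ||u'||_L² = 1/(4*π) < C_P = 1/(2*π).

u(x) = -7/4·sin(4*π·x), so u'(x) = -7*π*cos(4*π*x).
Writing u(x) = A·sin(kπx/L) with A = -7/4 and k = 2, use ∫_0^L sin²(kπx/L) dx = L/2 and ∫_0^L cos²(kπx/L) dx = L/2.
u² = 49/16·sin²(4*π·x) and (u')² = 49*π^2·cos²(4*π·x), and each of sin², cos² integrates to L/2 = 1/4 over (0, 1/2).
∫_0^1/2 u² dx = 49/64, so ||u||_L² = 7/8.
∫_0^1/2 (u')² dx = 49*π^2/4, so ||u'||_L² = 7*π/2.
Ratio ||u||_L² / ||u'||_L² = 1/(4*π).
Sharp Poincaré constant on H^1_0(0, 1/2) is C_P = L/π = 1/(2*π), achieved by sin(2*π·x).
This is the k = 2 harmonic; the ratio L/(kπ) is strictly less than C_P = L/π, consistent with the sharp inequality ||u||_L² ≤ C_P ||u'||_L².


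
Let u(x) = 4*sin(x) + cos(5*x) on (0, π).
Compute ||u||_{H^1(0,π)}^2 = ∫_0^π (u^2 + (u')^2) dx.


||u||_{H^1(0,π)}^2 = 29*π

u'(x) = -5*sin(5*x) + 4*cos(x).
Expand u² and (u')² and integrate term by term on (0, π), using: for integers n ≥ 1, ∫_0^π sin²(nx) dx = ∫_0^π cos²(nx) dx = π/2; for n ≠ n', ∫_0^π sin(nx)sin(n'x) dx = ∫_0^π cos(nx)cos(n'x) dx = 0; and by product-to-sum, ∫_0^π sin(nx)cos(n'x) dx = ½∫_0^π [sin((n+n')x) + sin((n−n')x)] dx, which is 0 when n+n' is even and 2n/(n²−n'²) when n+n' is odd (it need not vanish on (0, π)).
  u² squared terms: (4)²·∫sin(x)² dx = 16·π/2 = 8*π;  (1)²·∫cos(5x)² dx = 1·π/2 = π/2.
  u² cross terms: 2·(4)·(1)·∫sin(x)·cos(5x) dx = 8·(0) = 0.
  So ∫_0^π u² dx = 8*π + π/2 + 0 = 17*π/2.
  (u')² squared terms: (-5)²·∫sin(5x)² dx = 25·π/2 = 25*π/2;  (4)²·∫cos(x)² dx = 16·π/2 = 8*π.
  (u')² cross terms: 2·(-5)·(4)·∫sin(5x)·cos(x) dx = -40·(0) = 0.
  So ∫_0^π (u')² dx = 25*π/2 + 8*π + 0 = 41*π/2.
||u||_{H^1}^2 = (17*π/2) + (41*π/2) = 29*π.


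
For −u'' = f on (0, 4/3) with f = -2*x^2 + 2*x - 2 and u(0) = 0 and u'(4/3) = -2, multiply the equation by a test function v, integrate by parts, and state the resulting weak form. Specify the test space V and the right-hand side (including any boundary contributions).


V = {v ∈ H^1(0, 4/3) : v(0) = 0} (test functions vanish at x = 0 where u is specified); weak form: ∫_0^4/3 u'v' dx = ∫_0^4/3 (-2*x^2 + 2*x - 2) v dx − 2·v(4/3) for all v ∈ V.

Multiply both sides by a test function v and integrate from 0 to 4/3:
  ∫_0^4/3 −u''(x) v(x) dx = ∫_0^4/3 f(x) v(x) dx.
Integrate the LHS by parts once:
  ∫_0^4/3 −u'' v dx = −[u'(x) v(x)]_0^4/3 + ∫_0^4/3 u'(x) v'(x) dx.
Thus ∫_0^4/3 u'(x) v'(x) dx = ∫_0^4/3 f(x) v(x) dx + [u'(x) v(x)]_0^4/3.
Choose V so that boundary terms are either known or forced to vanish.
Mixed BC: u(0) = 0 (Dirichlet) and u'(4/3) = -2 (Neumann). Define V = {v ∈ H^1(0, 4/3) : v(0) = 0}. Then [u' v]_0^4/3 = u'(4/3)·v(4/3) − u'(0)·0 = − 2·v(4/3).
Weak formulation: find u (satisfying any essential BC) such that ∫_0^4/3 u'(x) v'(x) dx = ∫_0^4/3 f v dx − 2·v(4/3) for all v ∈ V (Dirichlet at 0 absorbed into V; Neumann datum at x = 4/3 contributes the boundary term).
Substituting f(x) = -2*x^2 + 2*x - 2, the right-hand side is ∫_0^4/3 (-2*x^2 + 2*x - 2) v dx − 2·v(4/3).


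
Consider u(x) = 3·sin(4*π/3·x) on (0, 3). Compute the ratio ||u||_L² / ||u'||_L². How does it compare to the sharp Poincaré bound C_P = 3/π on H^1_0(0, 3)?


||u||_L² / ||u'||_L² = 3/(4*π) < C_P = 3/π.

u(x) = 3·sin(4*π/3·x), so u'(x) = 4*π*cos(4*π*x/3).
Writing u(x) = A·sin(kπx/L) with A = 3 and k = 4, use ∫_0^L sin²(kπx/L) dx = L/2 and ∫_0^L cos²(kπx/L) dx = L/2.
u² = 9·sin²(4*π/3·x) and (u')² = 16*π^2·cos²(4*π/3·x), and each of sin², cos² integrates to L/2 = 3/2 over (0, 3).
∫_0^3 u² dx = 27/2, so ||u||_L² = 3*sqrt(6)/2.
∫_0^3 (u')² dx = 24*π^2, so ||u'||_L² = 2*sqrt(6)*π.
Ratio ||u||_L² / ||u'||_L² = 3/(4*π).
Sharp Poincaré constant on H^1_0(0, 3) is C_P = L/π = 3/π, achieved by sin(π/3·x).
This is the k = 4 harmonic; the ratio L/(kπ) is strictly less than C_P = L/π, consistent with the sharp inequality ||u||_L² ≤ C_P ||u'||_L².


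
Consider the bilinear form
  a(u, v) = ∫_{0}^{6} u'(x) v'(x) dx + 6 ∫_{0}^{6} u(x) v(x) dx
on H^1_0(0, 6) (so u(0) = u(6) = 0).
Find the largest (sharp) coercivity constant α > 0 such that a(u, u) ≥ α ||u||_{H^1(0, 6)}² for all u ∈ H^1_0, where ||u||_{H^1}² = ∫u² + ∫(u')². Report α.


α = 1

Coercivity of a(·,·) on H^1_0(0, 6) means a(u, u) ≥ α ||u||_{H^1}² for every u ∈ H^1_0.
The interval has length L = 6, and Poincaré/coercivity depend only on L. Here a(u, u) = ∫(u')² + (6)·∫u².
Here c = 6 ≥ 1, so a(u,u) = ∫(u')² + c∫u² ≥ ∫(u')² + ∫u² = ||u||_{H^1}², i.e. α = 1 works. No larger α is possible: a(u,u) ≥ α||u||_{H^1}² means (1−α)∫(u')² ≥ (α−c)∫u², and for the modes u_n = sin(nπ(x−x₀)/L) (x₀ the left endpoint) one has ∫u_n²/∫(u_n')² = (L/(nπ))² → 0, so a(u_n,u_n)/||u_n||_{H^1}² → 1. Hence the optimal constant is α = 1.
Therefore α = 1.


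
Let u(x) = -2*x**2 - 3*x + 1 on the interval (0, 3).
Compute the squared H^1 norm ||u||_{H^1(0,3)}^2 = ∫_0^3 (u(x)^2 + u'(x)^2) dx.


||u||_{H^1}^2 = 3687/5

The H^1 norm (squared) on an interval (0, L) is
  ||u||_{H^1}^2 = ∫_0^L u(x)^2 dx + ∫_0^L u'(x)^2 dx.
Compute u'(x) = -4*x - 3.
Then u(x)^2 = 4*x**4 + 12*x**3 + 5*x**2 - 6*x + 1 and u'(x)^2 = 16*x**2 + 24*x + 9.
Integrate each monomial from 0 to 3 using ∫_0^3 c·x^n dx = c·3^(n+1)/(n+1):
  ∫_0^3 u(x)^2 dx = ∫_0^3 (4*x^4 + 12*x^3 + 5*x^2 - 6*x + 1) dx. Term by term:
    ∫_0^3 4*x^4 dx = 972/5;  ∫_0^3 12*x^3 dx = 243;  ∫_0^3 5*x^2 dx = 45;
    ∫_0^3 -6*x dx = -27;  ∫_0^3 1 dx = 3.
  Sum: 972/5 + 243 + 45 − 27 + 3 = 2292/5.
  ∫_0^3 u'(x)^2 dx = ∫_0^3 (16*x^2 + 24*x + 9) dx. Term by term:
    ∫_0^3 16*x^2 dx = 144;  ∫_0^3 24*x dx = 108;  ∫_0^3 9 dx = 27.
  Sum: 144 + 108 + 27 = 279.
Adding: ||u||_{H^1}^2 = 2292/5 + 279 = 3687/5.


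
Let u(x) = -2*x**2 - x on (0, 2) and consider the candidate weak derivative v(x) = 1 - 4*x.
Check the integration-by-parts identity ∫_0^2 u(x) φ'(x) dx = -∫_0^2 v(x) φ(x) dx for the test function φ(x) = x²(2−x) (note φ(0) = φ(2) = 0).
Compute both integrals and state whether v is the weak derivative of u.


LHS = 116/15, RHS = 76/15. No, v is not the weak derivative of u.

u(x) = -2*x**2 - x, classical derivative u'(x) = -4*x - 1.
φ(x) = x²(2−x), so φ'(x) = x*(4 - 3*x).
Note φ(0) = φ(2) = 0, so the boundary term u·φ vanishes.
LHS = ∫_0^2 u(x) φ'(x) dx = ∫_0^2 (6*x^4 - 5*x^3 - 4*x^2) dx. Term by term:
  ∫_0^2 6*x^4 dx = 192/5;  ∫_0^2 -5*x^3 dx = -20;  ∫_0^2 -4*x^2 dx = -32/3.
Sum: 192/5 − 20 − 32/3 = 116/15.
So LHS = 116/15.
∫_0^2 v(x) φ(x) dx = ∫_0^2 (4*x^4 - 9*x^3 + 2*x^2) dx. Term by term:
  ∫_0^2 4*x^4 dx = 128/5;  ∫_0^2 -9*x^3 dx = -36;  ∫_0^2 2*x^2 dx = 16/3.
Sum: 128/5 − 36 + 16/3 = -76/15.
So RHS = -∫_0^2 v(x) φ(x) dx = 76/15.
LHS − RHS = 8/3 ≠ 0, so the identity fails.
(For a valid weak derivative the identity must hold for EVERY test function, in particular this one. The failure shows v is NOT the weak derivative of u.)
Correct weak derivative would be u'(x) = -4*x - 1.


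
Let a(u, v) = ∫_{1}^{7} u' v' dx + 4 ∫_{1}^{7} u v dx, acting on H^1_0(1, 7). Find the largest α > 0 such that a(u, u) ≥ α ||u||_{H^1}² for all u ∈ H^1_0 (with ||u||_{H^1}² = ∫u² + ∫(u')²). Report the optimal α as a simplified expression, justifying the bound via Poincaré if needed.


α = 1

Coercivity of a(·,·) on H^1_0(1, 7) means a(u, u) ≥ α ||u||_{H^1}² for every u ∈ H^1_0.
The interval has length L = 6, and Poincaré/coercivity depend only on L. Here a(u, u) = ∫(u')² + (4)·∫u².
Here c = 4 ≥ 1, so a(u,u) = ∫(u')² + c∫u² ≥ ∫(u')² + ∫u² = ||u||_{H^1}², i.e. α = 1 works. No larger α is possible: a(u,u) ≥ α||u||_{H^1}² means (1−α)∫(u')² ≥ (α−c)∫u², and for the modes u_n = sin(nπ(x−x₀)/L) (x₀ the left endpoint) one has ∫u_n²/∫(u_n')² = (L/(nπ))² → 0, so a(u_n,u_n)/||u_n||_{H^1}² → 1. Hence the optimal constant is α = 1.
Therefore α = 1.


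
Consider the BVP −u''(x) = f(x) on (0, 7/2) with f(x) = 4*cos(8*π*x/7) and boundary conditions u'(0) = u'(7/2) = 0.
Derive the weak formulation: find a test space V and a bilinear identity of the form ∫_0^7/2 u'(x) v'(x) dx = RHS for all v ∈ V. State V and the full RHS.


V = H^1(0, 7/2) (no boundary constraint on v; u is determined up to an additive constant); weak form: ∫_0^7/2 u'v' dx = ∫_0^7/2 (4*cos(8*π*x/7)) v dx for all v ∈ V.

Multiply both sides by a test function v and integrate from 0 to 7/2:
  ∫_0^7/2 −u''(x) v(x) dx = ∫_0^7/2 f(x) v(x) dx.
Integrate the LHS by parts once:
  ∫_0^7/2 −u'' v dx = −[u'(x) v(x)]_0^7/2 + ∫_0^7/2 u'(x) v'(x) dx.
Thus ∫_0^7/2 u'(x) v'(x) dx = ∫_0^7/2 f(x) v(x) dx + [u'(x) v(x)]_0^7/2.
Choose V so that boundary terms are either known or forced to vanish.
u has homogeneous Neumann: u'(0) = u'(7/2) = 0. So [u' v]_0^7/2 = 0·v(7/2) − 0·v(0) = 0 for any v; take V = H^1(0, 7/2).
Weak formulation: find u (satisfying any essential BC) such that ∫_0^7/2 u'(x) v'(x) dx = ∫_0^7/2 f v dx for all v ∈ V (homogeneous Neumann, so boundary terms vanish).
Substituting f(x) = 4*cos(8*π*x/7), the right-hand side is ∫_0^7/2 (4*cos(8*π*x/7)) v dx.
Compatibility check (pure Neumann): taking v ≡ 1 ∈ V gives 0 = ∫_0^7/2 f dx + (0) − (0), i.e. ∫_0^7/2 f dx must equal u'(0) − u'(7/2) = 0. Indeed ∫_0^7/2 (4*cos(8*π*x/7)) dx = 0, so the data are compatible. The solution is then unique only up to an additive constant (fix it e.g. by requiring ∫_0^7/2 u dx = 0).


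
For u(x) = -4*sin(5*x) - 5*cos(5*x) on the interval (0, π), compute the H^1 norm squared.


||u||_{H^1(0,π)}^2 = 533*π

u'(x) = 25*sin(5*x) - 20*cos(5*x).
Expand u² and (u')² and integrate term by term on (0, π), using: for integers n ≥ 1, ∫_0^π sin²(nx) dx = ∫_0^π cos²(nx) dx = π/2; for n ≠ n', ∫_0^π sin(nx)sin(n'x) dx = ∫_0^π cos(nx)cos(n'x) dx = 0; and by product-to-sum, ∫_0^π sin(nx)cos(n'x) dx = ½∫_0^π [sin((n+n')x) + sin((n−n')x)] dx, which is 0 when n+n' is even and 2n/(n²−n'²) when n+n' is odd (it need not vanish on (0, π)).
  u² squared terms: (-5)²·∫cos(5x)² dx = 25·π/2 = 25*π/2;  (-4)²·∫sin(5x)² dx = 16·π/2 = 8*π.
  u² cross terms: 2·(-5)·(-4)·∫cos(5x)·sin(5x) dx = 40·(0) = 0.
  So ∫_0^π u² dx = 25*π/2 + 8*π + 0 = 41*π/2.
  (u')² squared terms: (-20)²·∫cos(5x)² dx = 400·π/2 = 200*π;  (25)²·∫sin(5x)² dx = 625·π/2 = 625*π/2.
  (u')² cross terms: 2·(-20)·(25)·∫cos(5x)·sin(5x) dx = -1000·(0) = 0.
  So ∫_0^π (u')² dx = 200*π + 625*π/2 + 0 = 1025*π/2.
||u||_{H^1}^2 = (41*π/2) + (1025*π/2) = 533*π.


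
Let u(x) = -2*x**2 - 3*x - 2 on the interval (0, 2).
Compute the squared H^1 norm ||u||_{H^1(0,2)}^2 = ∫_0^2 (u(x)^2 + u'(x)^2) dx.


||u||_{H^1}^2 = 1298/5

The H^1 norm (squared) on an interval (0, L) is
  ||u||_{H^1}^2 = ∫_0^L u(x)^2 dx + ∫_0^L u'(x)^2 dx.
Compute u'(x) = -4*x - 3.
Then u(x)^2 = 4*x**4 + 12*x**3 + 17*x**2 + 12*x + 4 and u'(x)^2 = 16*x**2 + 24*x + 9.
Integrate each monomial from 0 to 2 using ∫_0^2 c·x^n dx = c·2^(n+1)/(n+1):
  ∫_0^2 u(x)^2 dx = ∫_0^2 (4*x^4 + 12*x^3 + 17*x^2 + 12*x + 4) dx. Term by term:
    ∫_0^2 4*x^4 dx = 128/5;  ∫_0^2 12*x^3 dx = 48;  ∫_0^2 17*x^2 dx = 136/3;
    ∫_0^2 12*x dx = 24;  ∫_0^2 4 dx = 8.
  Sum: 128/5 + 48 + 136/3 + 24 + 8 = 2264/15.
  ∫_0^2 u'(x)^2 dx = ∫_0^2 (16*x^2 + 24*x + 9) dx. Term by term:
    ∫_0^2 16*x^2 dx = 128/3;  ∫_0^2 24*x dx = 48;  ∫_0^2 9 dx = 18.
  Sum: 128/3 + 48 + 18 = 326/3.
Adding: ||u||_{H^1}^2 = 2264/15 + 326/3 = 1298/5.


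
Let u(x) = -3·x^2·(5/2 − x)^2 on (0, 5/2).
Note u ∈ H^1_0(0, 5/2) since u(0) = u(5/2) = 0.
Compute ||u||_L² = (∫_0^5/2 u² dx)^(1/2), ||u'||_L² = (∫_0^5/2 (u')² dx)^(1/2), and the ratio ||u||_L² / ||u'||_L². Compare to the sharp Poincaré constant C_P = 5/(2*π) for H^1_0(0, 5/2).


||u||_L² / ||u'||_L² = 5*sqrt(3)/12 < C_P = 5/(2*π).

u(x) = -3·x^2·(5/2 − x)^2, so u'(x) = 3*x*(-8*x^2 + 30*x - 25)/2.
u(x) = -3·x^2·(5/2 − x)^2 vanishes at x = 0 and x = 5/2, so u ∈ H^1_0(0, 5/2). Differentiate via the product rule and integrate the resulting polynomials term by term.
  ∫_0^5/2 u² dx = ∫_0^5/2 (9*x^8 - 90*x^7 + 675*x^6/2 - 1125*x^5/2 + 5625*x^4/16) dx. Term by term:
    ∫_0^5/2 9*x^8 dx = 1953125/512;  ∫_0^5/2 -90*x^7 dx = -17578125/1024;  ∫_0^5/2 675*x^6/2 dx = 52734375/1792;
    ∫_0^5/2 -1125*x^5/2 dx = -5859375/256;  ∫_0^5/2 5625*x^4/16 dx = 3515625/512.
  Sum: 1953125/512 − 17578125/1024 + 52734375/1792 − 5859375/256 + 3515625/512 = 390625/7168.
  ∫_0^5/2 (u')² dx = ∫_0^5/2 (144*x^6 - 1080*x^5 + 2925*x^4 - 3375*x^3 + 5625*x^2/4) dx. Term by term:
    ∫_0^5/2 144*x^6 dx = 703125/56;  ∫_0^5/2 -1080*x^5 dx = -703125/16;  ∫_0^5/2 2925*x^4 dx = 1828125/32;
    ∫_0^5/2 -3375*x^3 dx = -2109375/64;  ∫_0^5/2 5625*x^2/4 dx = 234375/32.
  Sum: 703125/56 − 703125/16 + 1828125/32 − 2109375/64 + 234375/32 = 46875/448.
∫_0^5/2 u² dx = 390625/7168, so ||u||_L² = 625*sqrt(7)/224.
∫_0^5/2 (u')² dx = 46875/448, so ||u'||_L² = 125*sqrt(21)/56.
Ratio ||u||_L² / ||u'||_L² = 5*sqrt(3)/12.
Sharp Poincaré constant on H^1_0(0, 5/2) is C_P = L/π = 5/(2*π), achieved by sin(2*π/5·x).
A polynomial bump cannot attain the sharp Poincaré constant (only the first sine eigenfunction does), so the ratio is strictly less than C_P, consistent with ||u||_L² ≤ C_P ||u'||_L².


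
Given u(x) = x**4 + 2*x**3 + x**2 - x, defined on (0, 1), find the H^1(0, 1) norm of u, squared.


||u||_{H^1}^2 = 6947/315

The H^1 norm (squared) on an interval (0, L) is
  ||u||_{H^1}^2 = ∫_0^L u(x)^2 dx + ∫_0^L u'(x)^2 dx.
Compute u'(x) = 4*x**3 + 6*x**2 + 2*x - 1.
Then u(x)^2 = x**8 + 4*x**7 + 6*x**6 + 2*x**5 - 3*x**4 - 2*x**3 + x**2 and u'(x)^2 = 16*x**6 + 48*x**5 + 52*x**4 + 16*x**3 - 8*x**2 - 4*x + 1.
Integrate each monomial from 0 to 1 using ∫_0^1 c·x^n dx = c·1^(n+1)/(n+1):
  ∫_0^1 u(x)^2 dx = ∫_0^1 (x^8 + 4*x^7 + 6*x^6 + 2*x^5 - 3*x^4 - 2*x^3 + x^2) dx. Term by term:
    ∫_0^1 x^8 dx = 1/9;  ∫_0^1 4*x^7 dx = 1/2;  ∫_0^1 6*x^6 dx = 6/7;
    ∫_0^1 2*x^5 dx = 1/3;  ∫_0^1 -3*x^4 dx = -3/5;  ∫_0^1 -2*x^3 dx = -1/2;
    ∫_0^1 x^2 dx = 1/3.
  Sum: 1/9 + 1/2 + 6/7 + 1/3 − 3/5 − 1/2 + 1/3 = 326/315.
  ∫_0^1 u'(x)^2 dx = ∫_0^1 (16*x^6 + 48*x^5 + 52*x^4 + 16*x^3 - 8*x^2 - 4*x + 1) dx. Term by term:
    ∫_0^1 16*x^6 dx = 16/7;  ∫_0^1 48*x^5 dx = 8;  ∫_0^1 52*x^4 dx = 52/5;
    ∫_0^1 16*x^3 dx = 4;  ∫_0^1 -8*x^2 dx = -8/3;  ∫_0^1 -4*x dx = -2;
    ∫_0^1 1 dx = 1.
  Sum: 16/7 + 8 + 52/5 + 4 − 8/3 − 2 + 1 = 2207/105.
Adding: ||u||_{H^1}^2 = 326/315 + 2207/105 = 6947/315.


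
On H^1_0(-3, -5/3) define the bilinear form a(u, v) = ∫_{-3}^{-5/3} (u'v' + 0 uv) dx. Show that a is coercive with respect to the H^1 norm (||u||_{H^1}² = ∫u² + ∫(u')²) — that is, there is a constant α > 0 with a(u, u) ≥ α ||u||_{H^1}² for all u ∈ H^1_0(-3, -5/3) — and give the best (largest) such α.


α = 9*π^2/(16 + 9*π^2)

Coercivity of a(·,·) on H^1_0(-3, -5/3) means a(u, u) ≥ α ||u||_{H^1}² for every u ∈ H^1_0.
The interval has length L = 4/3, and Poincaré/coercivity depend only on L. Here a(u, u) = ∫(u')² + (0)·∫u².
Here c = 0, so a(u,u) = ∫(u')² alone. The condition a(u,u) ≥ α||u||_{H^1}² reads (1−α)∫(u')² ≥ (α−c)∫u². Any admissible α is ≤ 1 (rapidly oscillating u have ∫u²/∫(u')² → 0), and α = 1 would force 0 ≥ (1−c)∫u², impossible since c < 1; so 1−α > 0. By the sharp Poincaré inequality on H^1_0 of an interval of length L, ∫(u')² ≥ (π/L)²∫u² with equality for the first sine mode sin(π(x−x₀)/L) (x₀ the left endpoint), so the inequality holds for all u iff (1−α)(π/L)² ≥ α − c, i.e. α ≤ ((π/L)² + c)/((π/L)² + 1) = (1 + c(L/π)²)/(1 + (L/π)²). (Direct route, valid since c ≤ 0: Poincaré gives c∫u² ≥ c(L/π)²∫(u')², so a(u,u) ≥ (1 + c(L/π)²)∫(u')², while ||u||_{H^1}² ≤ (1 + (L/π)²)∫(u')²; dividing yields the same α.) With (π/L)² = 9*π^2/16 and c = 0, the largest admissible constant is α = ((π/L)² + c)/((π/L)² + 1).
Simplifying, α = 9*π^2/(16 + 9*π^2).


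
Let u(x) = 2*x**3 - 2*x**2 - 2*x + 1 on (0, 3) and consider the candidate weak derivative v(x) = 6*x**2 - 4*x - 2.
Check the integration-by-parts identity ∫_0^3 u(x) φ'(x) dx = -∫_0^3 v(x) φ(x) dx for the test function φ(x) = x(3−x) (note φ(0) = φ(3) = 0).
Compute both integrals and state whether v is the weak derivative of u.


LHS = -369/10, RHS = -369/10. Yes, v = u' weakly.

u(x) = 2*x**3 - 2*x**2 - 2*x + 1, classical derivative u'(x) = 6*x**2 - 4*x - 2.
φ(x) = x(3−x), so φ'(x) = 3 - 2*x.
Note φ(0) = φ(3) = 0, so the boundary term u·φ vanishes.
LHS = ∫_0^3 u(x) φ'(x) dx = ∫_0^3 (-4*x^4 + 10*x^3 - 2*x^2 - 8*x + 3) dx. Term by term:
  ∫_0^3 -4*x^4 dx = -972/5;  ∫_0^3 10*x^3 dx = 405/2;  ∫_0^3 -2*x^2 dx = -18;
  ∫_0^3 -8*x dx = -36;  ∫_0^3 3 dx = 9.
Sum: -972/5 + 405/2 − 18 − 36 + 9 = -369/10.
So LHS = -369/10.
∫_0^3 v(x) φ(x) dx = ∫_0^3 (-6*x^4 + 22*x^3 - 10*x^2 - 6*x) dx. Term by term:
  ∫_0^3 -6*x^4 dx = -1458/5;  ∫_0^3 22*x^3 dx = 891/2;  ∫_0^3 -10*x^2 dx = -90;
  ∫_0^3 -6*x dx = -27.
Sum: -1458/5 + 891/2 − 90 − 27 = 369/10.
So RHS = -∫_0^3 v(x) φ(x) dx = -369/10.
LHS = RHS, so the identity holds for this test φ.
Moreover u is smooth here and v(x) = u'(x) = 6*x**2 - 4*x - 2 pointwise, so the identity holds for every test function. Hence v is the weak derivative of u.


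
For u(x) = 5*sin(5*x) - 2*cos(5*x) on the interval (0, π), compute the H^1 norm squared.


||u||_{H^1(0,π)}^2 = 377*π

u'(x) = 10*sin(5*x) + 25*cos(5*x).
Expand u² and (u')² and integrate term by term on (0, π), using: for integers n ≥ 1, ∫_0^π sin²(nx) dx = ∫_0^π cos²(nx) dx = π/2; for n ≠ n', ∫_0^π sin(nx)sin(n'x) dx = ∫_0^π cos(nx)cos(n'x) dx = 0; and by product-to-sum, ∫_0^π sin(nx)cos(n'x) dx = ½∫_0^π [sin((n+n')x) + sin((n−n')x)] dx, which is 0 when n+n' is even and 2n/(n²−n'²) when n+n' is odd (it need not vanish on (0, π)).
  u² squared terms: (-2)²·∫cos(5x)² dx = 4·π/2 = 2*π;  (5)²·∫sin(5x)² dx = 25·π/2 = 25*π/2.
  u² cross terms: 2·(-2)·(5)·∫cos(5x)·sin(5x) dx = -20·(0) = 0.
  So ∫_0^π u² dx = 2*π + 25*π/2 + 0 = 29*π/2.
  (u')² squared terms: (10)²·∫sin(5x)² dx = 100·π/2 = 50*π;  (25)²·∫cos(5x)² dx = 625·π/2 = 625*π/2.
  (u')² cross terms: 2·(10)·(25)·∫sin(5x)·cos(5x) dx = 500·(0) = 0.
  So ∫_0^π (u')² dx = 50*π + 625*π/2 + 0 = 725*π/2.
||u||_{H^1}^2 = (29*π/2) + (725*π/2) = 377*π.


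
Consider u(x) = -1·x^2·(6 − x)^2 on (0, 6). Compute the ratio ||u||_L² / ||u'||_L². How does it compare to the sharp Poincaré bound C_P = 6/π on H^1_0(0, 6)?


||u||_L² / ||u'||_L² = sqrt(3) < C_P = 6/π.

u(x) = -1·x^2·(6 − x)^2, so u'(x) = 4*x*(-x^2 + 9*x - 18).
u(x) = -1·x^2·(6 − x)^2 vanishes at x = 0 and x = 6, so u ∈ H^1_0(0, 6). Differentiate via the product rule and integrate the resulting polynomials term by term.
  ∫_0^6 u² dx = ∫_0^6 (x^8 - 24*x^7 + 216*x^6 - 864*x^5 + 1296*x^4) dx. Term by term:
    ∫_0^6 x^8 dx = 1119744;  ∫_0^6 -24*x^7 dx = -5038848;  ∫_0^6 216*x^6 dx = 60466176/7;
    ∫_0^6 -864*x^5 dx = -6718464;  ∫_0^6 1296*x^4 dx = 10077696/5.
  Sum: 1119744 − 5038848 + 60466176/7 − 6718464 + 10077696/5 = 559872/35.
  ∫_0^6 (u')² dx = ∫_0^6 (16*x^6 - 288*x^5 + 1872*x^4 - 5184*x^3 + 5184*x^2) dx. Term by term:
    ∫_0^6 16*x^6 dx = 4478976/7;  ∫_0^6 -288*x^5 dx = -2239488;  ∫_0^6 1872*x^4 dx = 14556672/5;
    ∫_0^6 -5184*x^3 dx = -1679616;  ∫_0^6 5184*x^2 dx = 373248.
  Sum: 4478976/7 − 2239488 + 14556672/5 − 1679616 + 373248 = 186624/35.
∫_0^6 u² dx = 559872/35, so ||u||_L² = 432*sqrt(105)/35.
∫_0^6 (u')² dx = 186624/35, so ||u'||_L² = 432*sqrt(35)/35.
Ratio ||u||_L² / ||u'||_L² = sqrt(3).
Sharp Poincaré constant on H^1_0(0, 6) is C_P = L/π = 6/π, achieved by sin(π/6·x).
A polynomial bump cannot attain the sharp Poincaré constant (only the first sine eigenfunction does), so the ratio is strictly less than C_P, consistent with ||u||_L² ≤ C_P ||u'||_L².


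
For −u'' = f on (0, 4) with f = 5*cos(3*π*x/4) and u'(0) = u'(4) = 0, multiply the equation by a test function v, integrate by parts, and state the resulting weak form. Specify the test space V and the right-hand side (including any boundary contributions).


V = H^1(0, 4) (no boundary constraint on v; u is determined up to an additive constant); weak form: ∫_0^4 u'v' dx = ∫_0^4 (5*cos(3*π*x/4)) v dx for all v ∈ V.

Multiply both sides by a test function v and integrate from 0 to 4:
  ∫_0^4 −u''(x) v(x) dx = ∫_0^4 f(x) v(x) dx.
Integrate the LHS by parts once:
  ∫_0^4 −u'' v dx = −[u'(x) v(x)]_0^4 + ∫_0^4 u'(x) v'(x) dx.
Thus ∫_0^4 u'(x) v'(x) dx = ∫_0^4 f(x) v(x) dx + [u'(x) v(x)]_0^4.
Choose V so that boundary terms are either known or forced to vanish.
u has homogeneous Neumann: u'(0) = u'(4) = 0. So [u' v]_0^4 = 0·v(4) − 0·v(0) = 0 for any v; take V = H^1(0, 4).
Weak formulation: find u (satisfying any essential BC) such that ∫_0^4 u'(x) v'(x) dx = ∫_0^4 f v dx for all v ∈ V (homogeneous Neumann, so boundary terms vanish).
Substituting f(x) = 5*cos(3*π*x/4), the right-hand side is ∫_0^4 (5*cos(3*π*x/4)) v dx.
Compatibility check (pure Neumann): taking v ≡ 1 ∈ V gives 0 = ∫_0^4 f dx + (0) − (0), i.e. ∫_0^4 f dx must equal u'(0) − u'(4) = 0. Indeed ∫_0^4 (5*cos(3*π*x/4)) dx = 0, so the data are compatible. The solution is then unique only up to an additive constant (fix it e.g. by requiring ∫_0^4 u dx = 0).


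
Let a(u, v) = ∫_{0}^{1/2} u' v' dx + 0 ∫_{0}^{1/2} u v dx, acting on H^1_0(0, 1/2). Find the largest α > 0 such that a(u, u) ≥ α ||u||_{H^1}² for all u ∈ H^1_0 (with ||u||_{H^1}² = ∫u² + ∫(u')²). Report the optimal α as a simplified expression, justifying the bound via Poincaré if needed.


α = 4*π^2/(1 + 4*π^2)

Coercivity of a(·,·) on H^1_0(0, 1/2) means a(u, u) ≥ α ||u||_{H^1}² for every u ∈ H^1_0.
The interval has length L = 1/2, and Poincaré/coercivity depend only on L. Here a(u, u) = ∫(u')² + (0)·∫u².
Here c = 0, so a(u,u) = ∫(u')² alone. The condition a(u,u) ≥ α||u||_{H^1}² reads (1−α)∫(u')² ≥ (α−c)∫u². Any admissible α is ≤ 1 (rapidly oscillating u have ∫u²/∫(u')² → 0), and α = 1 would force 0 ≥ (1−c)∫u², impossible since c < 1; so 1−α > 0. By the sharp Poincaré inequality on H^1_0 of an interval of length L, ∫(u')² ≥ (π/L)²∫u² with equality for the first sine mode sin(π(x−x₀)/L) (x₀ the left endpoint), so the inequality holds for all u iff (1−α)(π/L)² ≥ α − c, i.e. α ≤ ((π/L)² + c)/((π/L)² + 1) = (1 + c(L/π)²)/(1 + (L/π)²). (Direct route, valid since c ≤ 0: Poincaré gives c∫u² ≥ c(L/π)²∫(u')², so a(u,u) ≥ (1 + c(L/π)²)∫(u')², while ||u||_{H^1}² ≤ (1 + (L/π)²)∫(u')²; dividing yields the same α.) With (π/L)² = 4*π^2 and c = 0, the largest admissible constant is α = ((π/L)² + c)/((π/L)² + 1).
Simplifying, α = 4*π^2/(1 + 4*π^2).


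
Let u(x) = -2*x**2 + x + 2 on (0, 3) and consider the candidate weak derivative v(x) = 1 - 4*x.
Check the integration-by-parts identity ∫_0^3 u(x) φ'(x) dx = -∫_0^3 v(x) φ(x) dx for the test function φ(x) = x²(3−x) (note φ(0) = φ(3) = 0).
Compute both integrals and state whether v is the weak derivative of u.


LHS = 837/20, RHS = 837/20. Yes, v = u' weakly.

u(x) = -2*x**2 + x + 2, classical derivative u'(x) = 1 - 4*x.
φ(x) = x²(3−x), so φ'(x) = 3*x*(2 - x).
Note φ(0) = φ(3) = 0, so the boundary term u·φ vanishes.
LHS = ∫_0^3 u(x) φ'(x) dx = ∫_0^3 (6*x^4 - 15*x^3 + 12*x) dx. Term by term:
  ∫_0^3 6*x^4 dx = 1458/5;  ∫_0^3 -15*x^3 dx = -1215/4;  ∫_0^3 12*x dx = 54.
Sum: 1458/5 − 1215/4 + 54 = 837/20.
So LHS = 837/20.
∫_0^3 v(x) φ(x) dx = ∫_0^3 (4*x^4 - 13*x^3 + 3*x^2) dx. Term by term:
  ∫_0^3 4*x^4 dx = 972/5;  ∫_0^3 -13*x^3 dx = -1053/4;  ∫_0^3 3*x^2 dx = 27.
Sum: 972/5 − 1053/4 + 27 = -837/20.
So RHS = -∫_0^3 v(x) φ(x) dx = 837/20.
LHS = RHS, so the identity holds for this test φ.
Moreover u is smooth here and v(x) = u'(x) = 1 - 4*x pointwise, so the identity holds for every test function. Hence v is the weak derivative of u.


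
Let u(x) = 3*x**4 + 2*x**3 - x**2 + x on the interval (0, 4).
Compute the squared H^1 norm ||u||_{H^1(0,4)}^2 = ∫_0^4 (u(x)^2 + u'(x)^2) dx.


||u||_{H^1}^2 = 27693804/35

The H^1 norm (squared) on an interval (0, L) is
  ||u||_{H^1}^2 = ∫_0^L u(x)^2 dx + ∫_0^L u'(x)^2 dx.
Compute u'(x) = 12*x**3 + 6*x**2 - 2*x + 1.
Then u(x)^2 = 9*x**8 + 12*x**7 - 2*x**6 + 2*x**5 + 5*x**4 - 2*x**3 + x**2 and u'(x)^2 = 144*x**6 + 144*x**5 - 12*x**4 + 16*x**2 - 4*x + 1.
Integrate each monomial from 0 to 4 using ∫_0^4 c·x^n dx = c·4^(n+1)/(n+1):
  ∫_0^4 u(x)^2 dx = ∫_0^4 (9*x^8 + 12*x^7 - 2*x^6 + 2*x^5 + 5*x^4 - 2*x^3 + x^2) dx. Term by term:
    ∫_0^4 9*x^8 dx = 262144;  ∫_0^4 12*x^7 dx = 98304;  ∫_0^4 -2*x^6 dx = -32768/7;
    ∫_0^4 2*x^5 dx = 4096/3;  ∫_0^4 5*x^4 dx = 1024;  ∫_0^4 -2*x^3 dx = -128;
    ∫_0^4 x^2 dx = 64/3.
  Sum: 262144 + 98304 − 32768/7 + 4096/3 + 1024 − 128 + 64/3 = 7519040/21.
  ∫_0^4 u'(x)^2 dx = ∫_0^4 (144*x^6 + 144*x^5 - 12*x^4 + 16*x^2 - 4*x + 1) dx. Term by term:
    ∫_0^4 144*x^6 dx = 2359296/7;  ∫_0^4 144*x^5 dx = 98304;  ∫_0^4 -12*x^4 dx = -12288/5;
    ∫_0^4 16*x^2 dx = 1024/3;  ∫_0^4 -4*x dx = -32;  ∫_0^4 1 dx = 4.
  Sum: 2359296/7 + 98304 − 12288/5 + 1024/3 − 32 + 4 = 45486212/105.
Adding: ||u||_{H^1}^2 = 7519040/21 + 45486212/105 = 27693804/35.


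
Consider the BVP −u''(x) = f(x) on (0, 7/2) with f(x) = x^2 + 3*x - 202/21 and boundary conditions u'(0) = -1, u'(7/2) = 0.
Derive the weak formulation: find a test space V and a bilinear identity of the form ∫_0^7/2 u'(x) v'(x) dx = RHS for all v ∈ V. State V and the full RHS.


V = H^1(0, 7/2) (v unrestricted at boundary; u is determined up to an additive constant); weak form: ∫_0^7/2 u'v' dx = ∫_0^7/2 (x^2 + 3*x - 202/21) v dx + v(0) for all v ∈ V.

Multiply both sides by a test function v and integrate from 0 to 7/2:
  ∫_0^7/2 −u''(x) v(x) dx = ∫_0^7/2 f(x) v(x) dx.
Integrate the LHS by parts once:
  ∫_0^7/2 −u'' v dx = −[u'(x) v(x)]_0^7/2 + ∫_0^7/2 u'(x) v'(x) dx.
Thus ∫_0^7/2 u'(x) v'(x) dx = ∫_0^7/2 f(x) v(x) dx + [u'(x) v(x)]_0^7/2.
Choose V so that boundary terms are either known or forced to vanish.
u has inhomogeneous Neumann u'(0) = -1, u'(7/2) = 0. [u' v]_0^7/2 = (0)·v(7/2) − (-1)·v(0) = v(0). Take V = H^1(0, 7/2); boundary term becomes part of RHS.
Weak formulation: find u (satisfying any essential BC) such that ∫_0^7/2 u'(x) v'(x) dx = ∫_0^7/2 f v dx + v(0) for all v ∈ V (Neumann data are natural BCs: they enter the RHS as boundary terms).
Substituting f(x) = x^2 + 3*x - 202/21, the right-hand side is ∫_0^7/2 (x^2 + 3*x - 202/21) v dx + v(0).
Compatibility check (pure Neumann): taking v ≡ 1 ∈ V gives 0 = ∫_0^7/2 f dx + (0) − (-1), i.e. ∫_0^7/2 f dx must equal u'(0) − u'(7/2) = -1. Indeed ∫_0^7/2 (x^2 + 3*x - 202/21) dx = -1, so the data are compatible. The solution is then unique only up to an additive constant (fix it e.g. by requiring ∫_0^7/2 u dx = 0).


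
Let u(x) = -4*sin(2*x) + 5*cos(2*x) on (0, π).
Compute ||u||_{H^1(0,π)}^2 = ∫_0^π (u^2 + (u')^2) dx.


||u||_{H^1(0,π)}^2 = 205*π/2

u'(x) = -10*sin(2*x) - 8*cos(2*x).
Expand u² and (u')² and integrate term by term on (0, π), using: for integers n ≥ 1, ∫_0^π sin²(nx) dx = ∫_0^π cos²(nx) dx = π/2; for n ≠ n', ∫_0^π sin(nx)sin(n'x) dx = ∫_0^π cos(nx)cos(n'x) dx = 0; and by product-to-sum, ∫_0^π sin(nx)cos(n'x) dx = ½∫_0^π [sin((n+n')x) + sin((n−n')x)] dx, which is 0 when n+n' is even and 2n/(n²−n'²) when n+n' is odd (it need not vanish on (0, π)).
  u² squared terms: (-4)²·∫sin(2x)² dx = 16·π/2 = 8*π;  (5)²·∫cos(2x)² dx = 25·π/2 = 25*π/2.
  u² cross terms: 2·(-4)·(5)·∫sin(2x)·cos(2x) dx = -40·(0) = 0.
  So ∫_0^π u² dx = 8*π + 25*π/2 + 0 = 41*π/2.
  (u')² squared terms: (-10)²·∫sin(2x)² dx = 100·π/2 = 50*π;  (-8)²·∫cos(2x)² dx = 64·π/2 = 32*π.
  (u')² cross terms: 2·(-10)·(-8)·∫sin(2x)·cos(2x) dx = 160·(0) = 0.
  So ∫_0^π (u')² dx = 50*π + 32*π + 0 = 82*π.
||u||_{H^1}^2 = (41*π/2) + (82*π) = 205*π/2.


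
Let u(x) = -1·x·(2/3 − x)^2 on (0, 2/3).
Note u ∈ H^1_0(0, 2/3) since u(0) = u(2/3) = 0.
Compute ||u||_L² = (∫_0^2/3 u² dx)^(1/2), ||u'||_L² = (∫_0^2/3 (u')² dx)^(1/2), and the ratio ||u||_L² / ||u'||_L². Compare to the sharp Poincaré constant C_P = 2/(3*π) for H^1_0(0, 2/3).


||u||_L² / ||u'||_L² = sqrt(14)/21 < C_P = 2/(3*π).

u(x) = -1·x·(2/3 − x)^2, so u'(x) = (2 - 9*x)*(3*x - 2)/9.
u(x) = -1·x·(2/3 − x)^2 vanishes at x = 0 and x = 2/3, so u ∈ H^1_0(0, 2/3). Differentiate via the product rule and integrate the resulting polynomials term by term.
  ∫_0^2/3 u² dx = ∫_0^2/3 (x^6 - 8*x^5/3 + 8*x^4/3 - 32*x^3/27 + 16*x^2/81) dx. Term by term:
    ∫_0^2/3 x^6 dx = 128/15309;  ∫_0^2/3 -8*x^5/3 dx = -256/6561;  ∫_0^2/3 8*x^4/3 dx = 256/3645;
    ∫_0^2/3 -32*x^3/27 dx = -128/2187;  ∫_0^2/3 16*x^2/81 dx = 128/6561.
  Sum: 128/15309 − 256/6561 + 256/3645 − 128/2187 + 128/6561 = 128/229635.
  ∫_0^2/3 (u')² dx = ∫_0^2/3 (9*x^4 - 16*x^3 + 88*x^2/9 - 64*x/27 + 16/81) dx. Term by term:
    ∫_0^2/3 9*x^4 dx = 32/135;  ∫_0^2/3 -16*x^3 dx = -64/81;  ∫_0^2/3 88*x^2/9 dx = 704/729;
    ∫_0^2/3 -64*x/27 dx = -128/243;  ∫_0^2/3 16/81 dx = 32/243.
  Sum: 32/135 − 64/81 + 704/729 − 128/243 + 32/243 = 64/3645.
∫_0^2/3 u² dx = 128/229635, so ||u||_L² = 8*sqrt(70)/2835.
∫_0^2/3 (u')² dx = 64/3645, so ||u'||_L² = 8*sqrt(5)/135.
Ratio ||u||_L² / ||u'||_L² = sqrt(14)/21.
Sharp Poincaré constant on H^1_0(0, 2/3) is C_P = L/π = 2/(3*π), achieved by sin(3*π/2·x).
A polynomial bump cannot attain the sharp Poincaré constant (only the first sine eigenfunction does), so the ratio is strictly less than C_P, consistent with ||u||_L² ≤ C_P ||u'||_L².


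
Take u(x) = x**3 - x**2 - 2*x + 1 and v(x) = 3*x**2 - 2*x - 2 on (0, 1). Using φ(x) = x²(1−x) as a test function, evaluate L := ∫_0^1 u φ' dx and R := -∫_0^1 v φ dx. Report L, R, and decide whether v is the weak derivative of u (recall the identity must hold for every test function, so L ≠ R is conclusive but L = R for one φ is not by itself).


LHS = 1/6, RHS = 1/6. Yes, v = u' weakly.

u(x) = x**3 - x**2 - 2*x + 1, classical derivative u'(x) = 3*x**2 - 2*x - 2.
φ(x) = x²(1−x), so φ'(x) = x*(2 - 3*x).
Note φ(0) = φ(1) = 0, so the boundary term u·φ vanishes.
LHS = ∫_0^1 u(x) φ'(x) dx = ∫_0^1 (-3*x^5 + 5*x^4 + 4*x^3 - 7*x^2 + 2*x) dx. Term by term:
  ∫_0^1 -3*x^5 dx = -1/2;  ∫_0^1 5*x^4 dx = 1;  ∫_0^1 4*x^3 dx = 1;
  ∫_0^1 -7*x^2 dx = -7/3;  ∫_0^1 2*x dx = 1.
Sum: -1/2 + 1 + 1 − 7/3 + 1 = 1/6.
So LHS = 1/6.
∫_0^1 v(x) φ(x) dx = ∫_0^1 (-3*x^5 + 5*x^4 - 2*x^2) dx. Term by term:
  ∫_0^1 -3*x^5 dx = -1/2;  ∫_0^1 5*x^4 dx = 1;  ∫_0^1 -2*x^2 dx = -2/3.
Sum: -1/2 + 1 − 2/3 = -1/6.
So RHS = -∫_0^1 v(x) φ(x) dx = 1/6.
LHS = RHS, so the identity holds for this test φ.
Moreover u is smooth here and v(x) = u'(x) = 3*x**2 - 2*x - 2 pointwise, so the identity holds for every test function. Hence v is the weak derivative of u.


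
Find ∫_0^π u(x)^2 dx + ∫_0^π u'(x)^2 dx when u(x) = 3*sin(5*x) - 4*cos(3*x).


||u||_{H^1(0,π)}^2 = 197*π

u'(x) = 12*sin(3*x) + 15*cos(5*x).
Expand u² and (u')² and integrate term by term on (0, π), using: for integers n ≥ 1, ∫_0^π sin²(nx) dx = ∫_0^π cos²(nx) dx = π/2; for n ≠ n', ∫_0^π sin(nx)sin(n'x) dx = ∫_0^π cos(nx)cos(n'x) dx = 0; and by product-to-sum, ∫_0^π sin(nx)cos(n'x) dx = ½∫_0^π [sin((n+n')x) + sin((n−n')x)] dx, which is 0 when n+n' is even and 2n/(n²−n'²) when n+n' is odd (it need not vanish on (0, π)).
  u² squared terms: (-4)²·∫cos(3x)² dx = 16·π/2 = 8*π;  (3)²·∫sin(5x)² dx = 9·π/2 = 9*π/2.
  u² cross terms: 2·(-4)·(3)·∫cos(3x)·sin(5x) dx = -24·(0) = 0.
  So ∫_0^π u² dx = 8*π + 9*π/2 + 0 = 25*π/2.
  (u')² squared terms: (12)²·∫sin(3x)² dx = 144·π/2 = 72*π;  (15)²·∫cos(5x)² dx = 225·π/2 = 225*π/2.
  (u')² cross terms: 2·(12)·(15)·∫sin(3x)·cos(5x) dx = 360·(0) = 0.
  So ∫_0^π (u')² dx = 72*π + 225*π/2 + 0 = 369*π/2.
||u||_{H^1}^2 = (25*π/2) + (369*π/2) = 197*π.


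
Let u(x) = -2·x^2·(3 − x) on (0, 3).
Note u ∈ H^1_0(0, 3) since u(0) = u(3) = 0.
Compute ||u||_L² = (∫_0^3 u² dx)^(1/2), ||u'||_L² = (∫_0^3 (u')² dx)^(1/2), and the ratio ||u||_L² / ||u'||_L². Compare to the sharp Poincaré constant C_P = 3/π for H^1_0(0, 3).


||u||_L² / ||u'||_L² = 3*sqrt(14)/14 < C_P = 3/π.

u(x) = -2·x^2·(3 − x), so u'(x) = 6*x*(x - 2).
u(x) = -2·x^2·(3 − x) vanishes at x = 0 and x = 3, so u ∈ H^1_0(0, 3). Differentiate via the product rule and integrate the resulting polynomials term by term.
  ∫_0^3 u² dx = ∫_0^3 (4*x^6 - 24*x^5 + 36*x^4) dx. Term by term:
    ∫_0^3 4*x^6 dx = 8748/7;  ∫_0^3 -24*x^5 dx = -2916;  ∫_0^3 36*x^4 dx = 8748/5.
  Sum: 8748/7 − 2916 + 8748/5 = 2916/35.
  ∫_0^3 (u')² dx = ∫_0^3 (36*x^4 - 144*x^3 + 144*x^2) dx. Term by term:
    ∫_0^3 36*x^4 dx = 8748/5;  ∫_0^3 -144*x^3 dx = -2916;  ∫_0^3 144*x^2 dx = 1296.
  Sum: 8748/5 − 2916 + 1296 = 648/5.
∫_0^3 u² dx = 2916/35, so ||u||_L² = 54*sqrt(35)/35.
∫_0^3 (u')² dx = 648/5, so ||u'||_L² = 18*sqrt(10)/5.
Ratio ||u||_L² / ||u'||_L² = 3*sqrt(14)/14.
Sharp Poincaré constant on H^1_0(0, 3) is C_P = L/π = 3/π, achieved by sin(π/3·x).
A polynomial bump cannot attain the sharp Poincaré constant (only the first sine eigenfunction does), so the ratio is strictly less than C_P, consistent with ||u||_L² ≤ C_P ||u'||_L².


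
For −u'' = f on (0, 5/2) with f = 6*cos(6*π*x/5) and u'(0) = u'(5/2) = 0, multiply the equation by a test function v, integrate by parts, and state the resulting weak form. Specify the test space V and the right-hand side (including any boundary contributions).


V = H^1(0, 5/2) (no boundary constraint on v; u is determined up to an additive constant); weak form: ∫_0^5/2 u'v' dx = ∫_0^5/2 (6*cos(6*π*x/5)) v dx for all v ∈ V.

Multiply both sides by a test function v and integrate from 0 to 5/2:
  ∫_0^5/2 −u''(x) v(x) dx = ∫_0^5/2 f(x) v(x) dx.
Integrate the LHS by parts once:
  ∫_0^5/2 −u'' v dx = −[u'(x) v(x)]_0^5/2 + ∫_0^5/2 u'(x) v'(x) dx.
Thus ∫_0^5/2 u'(x) v'(x) dx = ∫_0^5/2 f(x) v(x) dx + [u'(x) v(x)]_0^5/2.
Choose V so that boundary terms are either known or forced to vanish.
u has homogeneous Neumann: u'(0) = u'(5/2) = 0. So [u' v]_0^5/2 = 0·v(5/2) − 0·v(0) = 0 for any v; take V = H^1(0, 5/2).
Weak formulation: find u (satisfying any essential BC) such that ∫_0^5/2 u'(x) v'(x) dx = ∫_0^5/2 f v dx for all v ∈ V (homogeneous Neumann, so boundary terms vanish).
Substituting f(x) = 6*cos(6*π*x/5), the right-hand side is ∫_0^5/2 (6*cos(6*π*x/5)) v dx.
Compatibility check (pure Neumann): taking v ≡ 1 ∈ V gives 0 = ∫_0^5/2 f dx + (0) − (0), i.e. ∫_0^5/2 f dx must equal u'(0) − u'(5/2) = 0. Indeed ∫_0^5/2 (6*cos(6*π*x/5)) dx = 0, so the data are compatible. The solution is then unique only up to an additive constant (fix it e.g. by requiring ∫_0^5/2 u dx = 0).


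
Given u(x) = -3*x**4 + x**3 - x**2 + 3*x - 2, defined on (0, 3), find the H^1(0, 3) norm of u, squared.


||u||_{H^1}^2 = 7391589/140

The H^1 norm (squared) on an interval (0, L) is
  ||u||_{H^1}^2 = ∫_0^L u(x)^2 dx + ∫_0^L u'(x)^2 dx.
Compute u'(x) = -12*x**3 + 3*x**2 - 2*x + 3.
Then u(x)^2 = 9*x**8 - 6*x**7 + 7*x**6 - 20*x**5 + 19*x**4 - 10*x**3 + 13*x**2 - 12*x + 4 and u'(x)^2 = 144*x**6 - 72*x**5 + 57*x**4 - 84*x**3 + 22*x**2 - 12*x + 9.
Integrate each monomial from 0 to 3 using ∫_0^3 c·x^n dx = c·3^(n+1)/(n+1):
  ∫_0^3 u(x)^2 dx = ∫_0^3 (9*x^8 - 6*x^7 + 7*x^6 - 20*x^5 + 19*x^4 - 10*x^3 + 13*x^2 - 12*x + 4) dx. Term by term:
    ∫_0^3 9*x^8 dx = 19683;  ∫_0^3 -6*x^7 dx = -19683/4;  ∫_0^3 7*x^6 dx = 2187;
    ∫_0^3 -20*x^5 dx = -2430;  ∫_0^3 19*x^4 dx = 4617/5;  ∫_0^3 -10*x^3 dx = -405/2;
    ∫_0^3 13*x^2 dx = 117;  ∫_0^3 -12*x dx = -54;  ∫_0^3 4 dx = 12.
  Sum: 19683 − 19683/4 + 2187 − 2430 + 4617/5 − 405/2 + 117 − 54 + 12 = 306303/20.
  ∫_0^3 u'(x)^2 dx = ∫_0^3 (144*x^6 - 72*x^5 + 57*x^4 - 84*x^3 + 22*x^2 - 12*x + 9) dx. Term by term:
    ∫_0^3 144*x^6 dx = 314928/7;  ∫_0^3 -72*x^5 dx = -8748;  ∫_0^3 57*x^4 dx = 13851/5;
    ∫_0^3 -84*x^3 dx = -1701;  ∫_0^3 22*x^2 dx = 198;  ∫_0^3 -12*x dx = -54;
    ∫_0^3 9 dx = 27.
  Sum: 314928/7 − 8748 + 13851/5 − 1701 + 198 − 54 + 27 = 1311867/35.
Adding: ||u||_{H^1}^2 = 306303/20 + 1311867/35 = 7391589/140.


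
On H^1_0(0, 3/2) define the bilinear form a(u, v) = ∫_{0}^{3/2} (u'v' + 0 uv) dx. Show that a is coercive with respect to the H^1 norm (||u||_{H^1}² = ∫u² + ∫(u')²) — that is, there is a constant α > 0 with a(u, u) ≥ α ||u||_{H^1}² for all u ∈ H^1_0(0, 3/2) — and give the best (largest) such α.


α = 4*π^2/(9 + 4*π^2)

Coercivity of a(·,·) on H^1_0(0, 3/2) means a(u, u) ≥ α ||u||_{H^1}² for every u ∈ H^1_0.
The interval has length L = 3/2, and Poincaré/coercivity depend only on L. Here a(u, u) = ∫(u')² + (0)·∫u².
Here c = 0, so a(u,u) = ∫(u')² alone. The condition a(u,u) ≥ α||u||_{H^1}² reads (1−α)∫(u')² ≥ (α−c)∫u². Any admissible α is ≤ 1 (rapidly oscillating u have ∫u²/∫(u')² → 0), and α = 1 would force 0 ≥ (1−c)∫u², impossible since c < 1; so 1−α > 0. By the sharp Poincaré inequality on H^1_0 of an interval of length L, ∫(u')² ≥ (π/L)²∫u² with equality for the first sine mode sin(π(x−x₀)/L) (x₀ the left endpoint), so the inequality holds for all u iff (1−α)(π/L)² ≥ α − c, i.e. α ≤ ((π/L)² + c)/((π/L)² + 1) = (1 + c(L/π)²)/(1 + (L/π)²). (Direct route, valid since c ≤ 0: Poincaré gives c∫u² ≥ c(L/π)²∫(u')², so a(u,u) ≥ (1 + c(L/π)²)∫(u')², while ||u||_{H^1}² ≤ (1 + (L/π)²)∫(u')²; dividing yields the same α.) With (π/L)² = 4*π^2/9 and c = 0, the largest admissible constant is α = ((π/L)² + c)/((π/L)² + 1).
Simplifying, α = 4*π^2/(9 + 4*π^2).
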